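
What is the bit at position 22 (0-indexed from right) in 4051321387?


0b11110001011110100100001000101011, position 22 = 1

1


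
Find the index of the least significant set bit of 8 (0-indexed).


0b1000. Lowest set bit at position 3

3


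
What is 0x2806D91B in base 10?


2806D91B hex = 671537435 decimal

671537435


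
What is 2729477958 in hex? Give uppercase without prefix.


2729477958 = A2B08746 hex

A2B08746


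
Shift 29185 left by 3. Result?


0b111001000000001 << 3 = 0b111001000000001000 = 233480

233480


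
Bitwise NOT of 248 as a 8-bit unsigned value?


~0b11111000 = 0b111 = 7 (8-bit unsigned)

7


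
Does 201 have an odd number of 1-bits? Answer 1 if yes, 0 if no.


0b11001001 has 4 ones => parity 0

0


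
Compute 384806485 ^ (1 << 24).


384806485 ^ (1 << 24) = 384806485 ^ 16777216 = 401583701

401583701


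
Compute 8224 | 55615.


0b10000000100000 | 0b1101100100111111 = 0b1111100100111111 = 63807

63807


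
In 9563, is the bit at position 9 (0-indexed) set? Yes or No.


0b10010101011011, bit 9 = 0. No

No


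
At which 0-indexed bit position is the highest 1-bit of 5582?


0b1010111001110. Highest set bit at position 12

12


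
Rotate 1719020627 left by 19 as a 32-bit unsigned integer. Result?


Rotate 0b1100110011101100010110001010011 left by 19 (32-bit) = 0b1100010100110110011001110110001 = 1654338481

1654338481


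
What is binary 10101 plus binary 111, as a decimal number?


10101 + 111 = 11100 = 28

28


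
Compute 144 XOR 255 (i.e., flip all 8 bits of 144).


144 ^ 255 = 111

111


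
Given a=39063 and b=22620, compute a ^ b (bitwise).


39063 ^ 22620 = 49355

49355


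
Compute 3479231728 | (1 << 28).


3479231728 | (1 << 28) = 3479231728 | 268435456 = 3747667184

3747667184


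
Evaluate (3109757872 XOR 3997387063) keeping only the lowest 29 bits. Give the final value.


Step 1: 3109757872 ^ 3997387063 = 1461217927
Step 2: 1461217927 & 536870911 = 387476103

387476103


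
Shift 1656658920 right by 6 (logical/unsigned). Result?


0b1100010101111101001101111101000 >> 6 = 0b1100010101111101001101111 = 25885295

25885295


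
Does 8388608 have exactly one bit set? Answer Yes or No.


0b100000000000000000000000. Only one bit set => Yes

Yes


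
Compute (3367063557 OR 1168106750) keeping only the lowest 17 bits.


Step 1: 3367063557 | 1168106750 = 3451909375
Step 2: 3451909375 & 131071 = 128255

128255


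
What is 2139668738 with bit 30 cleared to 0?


2139668738 & ~(1 << 30) = 1065926914

1065926914


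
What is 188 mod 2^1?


188 & 1 = 0

0


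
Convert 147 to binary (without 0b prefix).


147 = 10010011 in binary

10010011


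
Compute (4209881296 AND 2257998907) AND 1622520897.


Step 1: 4209881296 & 2257998907 = 2189692944
Step 2: 2189692944 & 1622520897 = 8654848

8654848


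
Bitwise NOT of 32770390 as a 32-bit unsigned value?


~0b1111101000000100101010110 = 0b11111110000010111111011010101001 = 4262196905 (32-bit unsigned)

4262196905


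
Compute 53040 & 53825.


0b1100111100110000 & 0b1101001001000001 = 0b1100001000000000 = 49664

49664


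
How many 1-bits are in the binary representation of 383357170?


0b10110110110011001000011110010 has 15 set bits

15


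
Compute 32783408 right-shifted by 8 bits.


0b1111101000011110000110000 >> 8 = 0b11111010000111100 = 128060

128060


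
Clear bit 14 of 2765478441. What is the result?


2765478441 & ~(1 << 14) = 2765462057

2765462057


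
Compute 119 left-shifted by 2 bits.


0b1110111 << 2 = 0b111011100 = 476

476


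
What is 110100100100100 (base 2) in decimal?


110100100100100 in decimal = 26916

26916


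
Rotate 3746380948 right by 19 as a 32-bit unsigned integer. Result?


Rotate 0b11011111010011010011110010010100 right by 19 (32-bit) = 0b10100111100100101001101111101001 = 2811403241

2811403241


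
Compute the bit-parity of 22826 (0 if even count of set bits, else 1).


0b101100100101010 has 7 ones => parity 1

1


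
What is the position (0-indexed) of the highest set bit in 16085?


0b11111011010101. Highest set bit at position 13

13


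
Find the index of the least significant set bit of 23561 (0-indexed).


0b101110000001001. Lowest set bit at position 0

0


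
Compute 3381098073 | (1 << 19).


3381098073 | (1 << 19) = 3381098073 | 524288 = 3381622361

3381622361


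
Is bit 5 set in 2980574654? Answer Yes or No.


0b10110001101001111111010110111110, bit 5 = 1. Yes

Yes


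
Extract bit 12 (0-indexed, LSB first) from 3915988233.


0b11101001011010010011110100001001, position 12 = 1

1


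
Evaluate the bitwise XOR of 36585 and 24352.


0b1000111011101001 ^ 0b101111100100000 = 0b1101000111001001 = 53705

53705


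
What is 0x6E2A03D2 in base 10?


6E2A03D2 hex = 1848247250 decimal

1848247250


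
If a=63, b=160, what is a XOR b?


63 ^ 160 = 159

159


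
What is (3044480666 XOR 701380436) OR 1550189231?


Step 1: 3044480666 ^ 701380436 = 2629378510
Step 2: 2629378510 | 1550189231 = 3707708399

3707708399


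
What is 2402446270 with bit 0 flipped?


2402446270 ^ (1 << 0) = 2402446270 ^ 1 = 2402446271

2402446271


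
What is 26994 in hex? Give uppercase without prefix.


26994 = 6972 hex

6972


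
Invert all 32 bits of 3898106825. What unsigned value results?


3898106825 ^ 4294967295 = 396860470

396860470


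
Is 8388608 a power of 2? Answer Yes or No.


0b100000000000000000000000. Only one bit set => Yes

Yes


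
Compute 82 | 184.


0b1010010 | 0b10111000 = 0b11111010 = 250

250


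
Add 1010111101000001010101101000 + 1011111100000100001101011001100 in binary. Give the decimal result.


1010111101000001010101101000 + 1011111100000100001101011001100 = 1101010011101100011000000110100 = 1786130484

1786130484


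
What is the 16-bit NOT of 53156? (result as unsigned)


~0b1100111110100100 = 0b11000001011011 = 12379 (16-bit unsigned)

12379


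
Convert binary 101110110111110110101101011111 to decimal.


101110110111110110101101011111 in decimal = 786393951

786393951


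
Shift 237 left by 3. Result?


0b11101101 << 3 = 0b11101101000 = 1896

1896


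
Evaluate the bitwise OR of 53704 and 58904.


0b1101000111001000 | 0b1110011000011000 = 0b1111011111011000 = 63448

63448


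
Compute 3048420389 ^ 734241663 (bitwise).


0b10110101101100110011010000100101 ^ 0b101011110000111010001101111111 = 0b10011110011100001001011101011010 = 2658178906

2658178906


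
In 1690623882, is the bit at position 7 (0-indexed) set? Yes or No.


0b1100100110001001101111110001010, bit 7 = 1. Yes

Yes


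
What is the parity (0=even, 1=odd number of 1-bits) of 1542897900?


0b1011011111101101100000011101100 has 18 ones => parity 0

0


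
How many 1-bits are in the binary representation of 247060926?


0b1110101110011101100110111110 has 19 set bits

19


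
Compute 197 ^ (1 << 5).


197 ^ (1 << 5) = 197 ^ 32 = 229

229


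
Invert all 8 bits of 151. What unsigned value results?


151 ^ 255 = 104

104


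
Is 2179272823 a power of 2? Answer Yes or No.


0b10000001111001010001000001110111. Multiple bits set => No

No


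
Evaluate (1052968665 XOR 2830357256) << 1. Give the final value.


Step 1: 1052968665 ^ 2830357256 = 2523977169
Step 2: 2523977169 << 1 = 5047954338

5047954338


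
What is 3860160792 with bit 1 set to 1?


3860160792 | (1 << 1) = 3860160792 | 2 = 3860160794

3860160794


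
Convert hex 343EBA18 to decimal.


343EBA18 hex = 876526104 decimal

876526104


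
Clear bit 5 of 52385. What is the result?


52385 & ~(1 << 5) = 52353

52353


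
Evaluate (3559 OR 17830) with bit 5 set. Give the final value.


Step 1: 3559 | 17830 = 19943
Step 2: 19943 | (1 << 5) = 19943 | 32 = 19943

19943


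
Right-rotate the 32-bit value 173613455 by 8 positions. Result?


Rotate 0b1010010110010010000110001111 right by 8 (32-bit) = 0b10001111000010100101100100100001 = 2399820065

2399820065


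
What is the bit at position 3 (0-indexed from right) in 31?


0b11111, position 3 = 1

1


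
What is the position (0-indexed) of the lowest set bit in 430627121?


0b11001101010101101100100110001. Lowest set bit at position 0

0


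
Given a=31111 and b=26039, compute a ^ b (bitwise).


31111 ^ 26039 = 7216

7216


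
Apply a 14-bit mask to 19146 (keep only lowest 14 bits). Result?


19146 & 16383 = 2762

2762


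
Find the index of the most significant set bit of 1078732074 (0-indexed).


0b1000000010011000010010100101010. Highest set bit at position 30

30


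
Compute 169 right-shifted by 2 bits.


0b10101001 >> 2 = 0b101010 = 42

42


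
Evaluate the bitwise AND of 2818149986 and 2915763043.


0b10100111111110011000111001100010 & 0b10101101110010110000001101100011 = 0b10100101110010010000001001100010 = 2781413986

2781413986


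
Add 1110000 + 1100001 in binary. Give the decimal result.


1110000 + 1100001 = 11010001 = 209

209


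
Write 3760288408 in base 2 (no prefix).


3760288408 = 11100000001000010111001010011000 in binary

11100000001000010111001010011000


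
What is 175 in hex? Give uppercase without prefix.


175 = AF hex

AF


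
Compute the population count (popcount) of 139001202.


0b1000010010001111110101110010 has 14 set bits

14


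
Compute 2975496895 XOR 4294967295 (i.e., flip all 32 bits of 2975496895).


2975496895 ^ 4294967295 = 1319470400

1319470400


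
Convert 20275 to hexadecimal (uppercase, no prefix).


20275 = 4F33 hex

4F33


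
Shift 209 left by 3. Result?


0b11010001 << 3 = 0b11010001000 = 1672

1672


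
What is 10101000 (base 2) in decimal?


10101000 in decimal = 168

168


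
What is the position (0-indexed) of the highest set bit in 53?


0b110101. Highest set bit at position 5

5


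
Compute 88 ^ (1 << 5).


88 ^ (1 << 5) = 88 ^ 32 = 120

120


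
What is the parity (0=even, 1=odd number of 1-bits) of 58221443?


0b11011110000110001110000011 has 13 ones => parity 1

1


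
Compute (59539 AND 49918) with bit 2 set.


Step 1: 59539 & 49918 = 49298
Step 2: 49298 | (1 << 2) = 49298 | 4 = 49302

49302


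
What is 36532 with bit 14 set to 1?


36532 | (1 << 14) = 36532 | 16384 = 52916

52916


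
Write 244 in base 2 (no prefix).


244 = 11110100 in binary

11110100


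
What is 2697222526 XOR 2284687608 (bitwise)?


0b10100000110001000101100101111110 ^ 0b10001000001011011001000011111000 = 0b101000111010011100100110000110 = 686410118

686410118


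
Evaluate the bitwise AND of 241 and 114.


0b11110001 & 0b1110010 = 0b1110000 = 112

112


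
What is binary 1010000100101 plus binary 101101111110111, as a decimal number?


1010000100101 + 101101111110111 = 111000000011100 = 28700

28700


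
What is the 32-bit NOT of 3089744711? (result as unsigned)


~0b10111000001010011100001101000111 = 0b1000111110101100011110010111000 = 1205222584 (32-bit unsigned)

1205222584


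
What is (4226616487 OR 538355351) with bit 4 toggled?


Step 1: 4226616487 | 538355351 = 4227837623
Step 2: 4227837623 ^ (1 << 4) = 4227837623 ^ 16 = 4227837607

4227837607


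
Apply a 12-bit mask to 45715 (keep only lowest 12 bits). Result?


45715 & 4095 = 659

659


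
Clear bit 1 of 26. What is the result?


26 & ~(1 << 1) = 24

24


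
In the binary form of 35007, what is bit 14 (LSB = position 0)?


0b1000100010111111, position 14 = 0

0


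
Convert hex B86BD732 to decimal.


B86BD732 hex = 3094075186 decimal

3094075186


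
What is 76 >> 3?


0b1001100 >> 3 = 0b1001 = 9

9


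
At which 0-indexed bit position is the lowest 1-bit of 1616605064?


0b1100000010110110110111110001000. Lowest set bit at position 3

3


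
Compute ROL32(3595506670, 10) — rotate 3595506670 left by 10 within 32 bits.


Rotate 0b11010110010011110001001111101110 left by 10 (32-bit) = 0b111100010011111011101101011001 = 1011858265

1011858265


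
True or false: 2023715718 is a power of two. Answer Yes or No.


0b1111000100111110111001110000110. Multiple bits set => No

No


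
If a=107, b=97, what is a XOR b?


107 ^ 97 = 10

10


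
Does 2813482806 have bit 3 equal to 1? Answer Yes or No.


0b10100111101100100101011100110110, bit 3 = 0. No

No


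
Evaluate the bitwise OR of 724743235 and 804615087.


0b101011001100101011010001000011 | 0b101111111101010111001110101111 = 0b101111111101111111011111101111 = 804780015

804780015


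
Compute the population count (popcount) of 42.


0b101010 has 3 set bits

3


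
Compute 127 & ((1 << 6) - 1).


127 & 63 = 63

63


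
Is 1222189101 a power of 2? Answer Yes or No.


0b1001000110110010010000000101101. Multiple bits set => No

No


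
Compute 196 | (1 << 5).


196 | (1 << 5) = 196 | 32 = 228

228


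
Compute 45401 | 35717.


0b1011000101011001 | 0b1000101110000101 = 0b1011101111011101 = 48093

48093


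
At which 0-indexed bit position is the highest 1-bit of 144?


0b10010000. Highest set bit at position 7

7


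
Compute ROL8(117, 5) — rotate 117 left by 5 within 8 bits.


Rotate 0b1110101 left by 5 (8-bit) = 0b10101110 = 174

174


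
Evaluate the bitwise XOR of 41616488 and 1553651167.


0b10011110110000010001101000 ^ 0b1011100100110101101010111011111 = 0b1011110111000011101000110110111 = 1591857591

1591857591


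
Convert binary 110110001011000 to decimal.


110110001011000 in decimal = 27736

27736


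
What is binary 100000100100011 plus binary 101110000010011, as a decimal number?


100000100100011 + 101110000010011 = 1001110100110110 = 40246

40246


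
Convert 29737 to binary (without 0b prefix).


29737 = 111010000101001 in binary

111010000101001


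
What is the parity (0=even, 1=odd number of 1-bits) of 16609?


0b100000011100001 has 5 ones => parity 1

1


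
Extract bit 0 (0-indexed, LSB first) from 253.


0b11111101, position 0 = 1

1


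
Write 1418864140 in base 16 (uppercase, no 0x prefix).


1418864140 = 5492260C hex

5492260C


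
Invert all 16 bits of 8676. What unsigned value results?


8676 ^ 65535 = 56859

56859


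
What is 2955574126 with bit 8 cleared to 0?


2955574126 & ~(1 << 8) = 2955573870

2955573870


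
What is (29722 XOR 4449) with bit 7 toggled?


Step 1: 29722 ^ 4449 = 25979
Step 2: 25979 ^ (1 << 7) = 25979 ^ 128 = 26107

26107


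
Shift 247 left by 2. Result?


0b11110111 << 2 = 0b1111011100 = 988

988


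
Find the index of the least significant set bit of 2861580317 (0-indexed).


0b10101010100100000100000000011101. Lowest set bit at position 0

0


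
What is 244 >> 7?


0b11110100 >> 7 = 0b1 = 1

1


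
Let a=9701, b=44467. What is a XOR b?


9701 ^ 44467 = 34902

34902


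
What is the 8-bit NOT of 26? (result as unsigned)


~0b11010 = 0b11100101 = 229 (8-bit unsigned)

229


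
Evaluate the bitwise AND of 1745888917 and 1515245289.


0b1101000000100000010011010010101 & 0b1011010010100001100111011101001 = 0b1001000000100000000011010000001 = 1209009793

1209009793


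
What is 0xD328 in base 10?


D328 hex = 54056 decimal

54056


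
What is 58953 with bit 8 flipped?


58953 ^ (1 << 8) = 58953 ^ 256 = 59209

59209


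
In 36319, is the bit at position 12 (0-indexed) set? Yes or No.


0b1000110111011111, bit 12 = 0. No

No


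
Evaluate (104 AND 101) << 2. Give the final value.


Step 1: 104 & 101 = 96
Step 2: 96 << 2 = 384

384


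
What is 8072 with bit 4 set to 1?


8072 | (1 << 4) = 8072 | 16 = 8088

8088


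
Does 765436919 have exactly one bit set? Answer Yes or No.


0b101101100111111010001111110111. Multiple bits set => No

No


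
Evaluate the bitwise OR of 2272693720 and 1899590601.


0b10000111011101101000110111011000 | 0b1110001001110010111001111001001 = 0b11110111011111111111111111011001 = 4152360921

4152360921


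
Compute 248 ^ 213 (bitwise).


0b11111000 ^ 0b11010101 = 0b101101 = 45

45


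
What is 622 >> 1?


0b1001101110 >> 1 = 0b100110111 = 311

311


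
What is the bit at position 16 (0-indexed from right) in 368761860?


0b10101111110101101110000000100, position 16 = 0

0


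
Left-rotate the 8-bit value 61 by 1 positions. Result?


Rotate 0b111101 left by 1 (8-bit) = 0b1111010 = 122

122


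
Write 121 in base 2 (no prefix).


121 = 1111001 in binary

1111001


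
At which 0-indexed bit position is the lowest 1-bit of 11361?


0b10110001100001. Lowest set bit at position 0

0


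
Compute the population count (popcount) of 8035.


0b1111101100011 has 9 set bits

9


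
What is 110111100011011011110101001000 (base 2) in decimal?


110111100011011011110101001000 in decimal = 932035912

932035912


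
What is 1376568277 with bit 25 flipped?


1376568277 ^ (1 << 25) = 1376568277 ^ 33554432 = 1343013845

1343013845


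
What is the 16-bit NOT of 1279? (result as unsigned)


~0b10011111111 = 0b1111101100000000 = 64256 (16-bit unsigned)

64256


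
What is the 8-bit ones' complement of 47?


47 ^ 255 = 208

208


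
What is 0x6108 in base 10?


6108 hex = 24840 decimal

24840


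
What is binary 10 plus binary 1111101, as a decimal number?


10 + 1111101 = 1111111 = 127

127


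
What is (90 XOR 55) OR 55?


Step 1: 90 ^ 55 = 109
Step 2: 109 | 55 = 127

127


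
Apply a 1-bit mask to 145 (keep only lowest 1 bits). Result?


145 & 1 = 1

1


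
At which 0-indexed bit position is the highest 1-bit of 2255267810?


0b10000110011011001010011111100010. Highest set bit at position 31

31


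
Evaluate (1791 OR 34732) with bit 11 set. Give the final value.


Step 1: 1791 | 34732 = 34815
Step 2: 34815 | (1 << 11) = 34815 | 2048 = 36863

36863


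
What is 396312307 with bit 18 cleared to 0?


396312307 & ~(1 << 18) = 396050163

396050163


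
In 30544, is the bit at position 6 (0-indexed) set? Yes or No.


0b111011101010000, bit 6 = 1. Yes

Yes


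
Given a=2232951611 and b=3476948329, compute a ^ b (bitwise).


2232951611 ^ 3476948329 = 1244014162

1244014162


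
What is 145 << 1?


0b10010001 << 1 = 0b100100010 = 290

290


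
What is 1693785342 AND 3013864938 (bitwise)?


0b1100100111101010001110011111110 & 0b10110011101000111110110111101010 = 0b100000101000010000110011101010 = 547425514

547425514


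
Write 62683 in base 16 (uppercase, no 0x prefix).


62683 = F4DB hex

F4DB


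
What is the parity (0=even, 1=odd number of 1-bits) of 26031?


0b110010110101111 has 10 ones => parity 0

0


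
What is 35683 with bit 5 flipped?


35683 ^ (1 << 5) = 35683 ^ 32 = 35651

35651


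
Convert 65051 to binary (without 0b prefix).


65051 = 1111111000011011 in binary

1111111000011011


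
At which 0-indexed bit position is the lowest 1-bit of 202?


0b11001010. Lowest set bit at position 1

1


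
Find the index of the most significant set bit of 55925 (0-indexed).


0b1101101001110101. Highest set bit at position 15

15


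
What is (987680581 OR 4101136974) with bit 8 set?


Step 1: 987680581 | 4101136974 = 4278120271
Step 2: 4278120271 | (1 << 8) = 4278120271 | 256 = 4278120271

4278120271


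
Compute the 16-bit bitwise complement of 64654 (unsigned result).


~0b1111110010001110 = 0b1101110001 = 881 (16-bit unsigned)

881


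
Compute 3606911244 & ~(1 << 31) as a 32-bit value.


3606911244 & ~(1 << 31) = 1459427596

1459427596


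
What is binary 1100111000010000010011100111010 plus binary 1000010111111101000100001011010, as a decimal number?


1100111000010000010011100111010 + 1000010111111101000100001011010 = 10101010000001101010111110010100 = 2852564884

2852564884


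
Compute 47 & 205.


0b101111 & 0b11001101 = 0b1101 = 13

13


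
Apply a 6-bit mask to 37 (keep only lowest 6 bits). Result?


37 & 63 = 37

37


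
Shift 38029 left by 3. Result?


0b1001010010001101 << 3 = 0b1001010010001101000 = 304232

304232


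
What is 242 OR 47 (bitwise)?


0b11110010 | 0b101111 = 0b11111111 = 255

255


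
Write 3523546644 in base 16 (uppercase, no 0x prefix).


3523546644 = D2050E14 hex

D2050E14


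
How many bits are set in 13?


0b1101 has 3 set bits

3


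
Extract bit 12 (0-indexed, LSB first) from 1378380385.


0b1010010001010000110101001100001, position 12 = 0

0


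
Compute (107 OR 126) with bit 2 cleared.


Step 1: 107 | 126 = 127
Step 2: 127 & ~(1 << 2) = 123

123


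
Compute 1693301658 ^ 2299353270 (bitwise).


0b1100100111011011011101110011010 ^ 0b10001001000011010101100010110110 = 0b11101101111000001110001100101100 = 3990938412

3990938412


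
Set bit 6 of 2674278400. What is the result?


2674278400 | (1 << 6) = 2674278400 | 64 = 2674278464

2674278464


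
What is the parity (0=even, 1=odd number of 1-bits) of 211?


0b11010011 has 5 ones => parity 1

1


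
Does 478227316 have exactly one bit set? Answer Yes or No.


0b11100100000010010101101110100. Multiple bits set => No

No


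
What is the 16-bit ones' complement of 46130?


46130 ^ 65535 = 19405

19405


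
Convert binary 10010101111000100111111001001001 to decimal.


10010101111000100111111001001001 in decimal = 2514648649

2514648649


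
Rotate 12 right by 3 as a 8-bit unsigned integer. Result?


Rotate 0b1100 right by 3 (8-bit) = 0b10000001 = 129

129


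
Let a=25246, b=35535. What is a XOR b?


25246 ^ 35535 = 59473

59473


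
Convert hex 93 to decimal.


93 hex = 147 decimal

147


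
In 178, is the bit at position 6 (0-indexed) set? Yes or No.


0b10110010, bit 6 = 0. No

No


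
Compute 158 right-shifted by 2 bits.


0b10011110 >> 2 = 0b100111 = 39

39


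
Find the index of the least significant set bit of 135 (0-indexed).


0b10000111. Lowest set bit at position 0

0


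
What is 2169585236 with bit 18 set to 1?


2169585236 | (1 << 18) = 2169585236 | 262144 = 2169847380

2169847380


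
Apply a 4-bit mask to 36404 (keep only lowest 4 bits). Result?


36404 & 15 = 4

4


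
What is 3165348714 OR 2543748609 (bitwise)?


0b10111100101010110110001101101010 | 0b10010111100111101000011000000001 = 0b10111111101111111110011101101011 = 3217024875

3217024875


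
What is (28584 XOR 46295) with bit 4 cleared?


Step 1: 28584 ^ 46295 = 56191
Step 2: 56191 & ~(1 << 4) = 56175

56175


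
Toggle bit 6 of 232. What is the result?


232 ^ (1 << 6) = 232 ^ 64 = 168

168


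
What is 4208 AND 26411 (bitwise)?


0b1000001110000 & 0b110011100101011 = 0b100000 = 32

32


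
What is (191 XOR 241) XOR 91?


Step 1: 191 ^ 241 = 78
Step 2: 78 ^ 91 = 21

21


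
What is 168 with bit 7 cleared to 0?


168 & ~(1 << 7) = 40

40


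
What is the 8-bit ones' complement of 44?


44 ^ 255 = 211

211


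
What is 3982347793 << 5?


0b11101101010111011100111000010001 << 5 = 0b1110110101011101110011100001000100000 = 127435129376

127435129376


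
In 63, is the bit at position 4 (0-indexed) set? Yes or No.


0b111111, bit 4 = 1. Yes

Yes


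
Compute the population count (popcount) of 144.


0b10010000 has 2 set bits

2


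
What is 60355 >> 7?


0b1110101111000011 >> 7 = 0b111010111 = 471

471


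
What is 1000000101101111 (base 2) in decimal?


1000000101101111 in decimal = 33135

33135


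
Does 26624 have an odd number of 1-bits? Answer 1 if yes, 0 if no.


0b110100000000000 has 3 ones => parity 1

1


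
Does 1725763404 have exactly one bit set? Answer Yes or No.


0b1100110110111010000111101001100. Multiple bits set => No

No


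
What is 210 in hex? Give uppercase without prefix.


210 = D2 hex

D2


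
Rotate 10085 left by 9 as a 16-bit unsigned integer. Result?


Rotate 0b10011101100101 left by 9 (16-bit) = 0b1100101001001110 = 51790

51790


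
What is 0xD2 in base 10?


D2 hex = 210 decimal

210


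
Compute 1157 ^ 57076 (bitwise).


0b10010000101 ^ 0b1101111011110100 = 0b1101101001110001 = 55921

55921


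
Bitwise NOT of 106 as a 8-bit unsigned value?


~0b1101010 = 0b10010101 = 149 (8-bit unsigned)

149


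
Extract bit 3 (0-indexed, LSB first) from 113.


0b1110001, position 3 = 0

0


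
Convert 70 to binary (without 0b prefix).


70 = 1000110 in binary

1000110


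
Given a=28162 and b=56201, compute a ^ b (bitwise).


28162 ^ 56201 = 46475

46475


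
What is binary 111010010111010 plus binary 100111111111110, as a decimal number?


111010010111010 + 100111111111110 = 1100010010111000 = 50360

50360


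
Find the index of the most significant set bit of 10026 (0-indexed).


0b10011100101010. Highest set bit at position 13

13


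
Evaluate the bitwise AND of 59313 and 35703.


0b1110011110110001 & 0b1000101101110111 = 0b1000001100110001 = 33585

33585


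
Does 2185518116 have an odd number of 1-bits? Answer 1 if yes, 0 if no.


0b10000010010001000101110000100100 has 10 ones => parity 0

0


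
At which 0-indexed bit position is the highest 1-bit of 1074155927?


0b1000000000001100101000110010111. Highest set bit at position 30

30


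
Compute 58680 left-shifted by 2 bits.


0b1110010100111000 << 2 = 0b111001010011100000 = 234720

234720


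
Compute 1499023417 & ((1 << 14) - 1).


1499023417 & 16383 = 2105

2105


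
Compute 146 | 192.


0b10010010 | 0b11000000 = 0b11010010 = 210

210


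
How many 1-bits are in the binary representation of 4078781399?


0b11110011000111010100001111010111 has 19 set bits

19


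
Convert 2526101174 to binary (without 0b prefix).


2526101174 = 10010110100100010011111010110110 in binary

10010110100100010011111010110110


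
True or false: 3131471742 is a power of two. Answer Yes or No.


0b10111010101001100111011101111110. Multiple bits set => No

No


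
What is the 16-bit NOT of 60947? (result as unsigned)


~0b1110111000010011 = 0b1000111101100 = 4588 (16-bit unsigned)

4588


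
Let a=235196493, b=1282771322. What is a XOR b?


235196493 ^ 1282771322 = 1114724663

1114724663


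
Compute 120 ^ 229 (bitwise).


0b1111000 ^ 0b11100101 = 0b10011101 = 157

157


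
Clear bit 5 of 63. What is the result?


63 & ~(1 << 5) = 31

31


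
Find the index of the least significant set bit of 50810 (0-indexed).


0b1100011001111010. Lowest set bit at position 1

1


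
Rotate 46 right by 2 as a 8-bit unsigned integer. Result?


Rotate 0b101110 right by 2 (8-bit) = 0b10001011 = 139

139


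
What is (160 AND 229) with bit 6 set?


Step 1: 160 & 229 = 160
Step 2: 160 | (1 << 6) = 160 | 64 = 224

224


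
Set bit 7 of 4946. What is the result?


4946 | (1 << 7) = 4946 | 128 = 5074

5074


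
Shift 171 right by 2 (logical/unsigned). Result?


0b10101011 >> 2 = 0b101010 = 42

42


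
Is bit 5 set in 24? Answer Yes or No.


0b11000, bit 5 = 0. No

No


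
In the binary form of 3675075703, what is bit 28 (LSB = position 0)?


0b11011011000011010011010001110111, position 28 = 1

1


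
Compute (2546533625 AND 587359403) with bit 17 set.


Step 1: 2546533625 & 587359403 = 50332841
Step 2: 50332841 | (1 << 17) = 50332841 | 131072 = 50463913

50463913


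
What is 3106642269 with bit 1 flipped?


3106642269 ^ (1 << 1) = 3106642269 ^ 2 = 3106642271

3106642271


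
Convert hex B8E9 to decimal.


B8E9 hex = 47337 decimal

47337


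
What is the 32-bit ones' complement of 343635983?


343635983 ^ 4294967295 = 3951331312

3951331312


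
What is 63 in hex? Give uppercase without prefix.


63 = 3F hex

3F


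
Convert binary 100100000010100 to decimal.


100100000010100 in decimal = 18452

18452


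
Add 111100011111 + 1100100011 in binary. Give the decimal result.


111100011111 + 1100100011 = 1001001000010 = 4674

4674


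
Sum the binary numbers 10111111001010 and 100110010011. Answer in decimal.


10111111001010 + 100110010011 = 11100101011101 = 14685

14685


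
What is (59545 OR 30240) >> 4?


Step 1: 59545 | 30240 = 65209
Step 2: 65209 >> 4 = 4075

4075


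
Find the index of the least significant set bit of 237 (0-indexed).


0b11101101. Lowest set bit at position 0

0


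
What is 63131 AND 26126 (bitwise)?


0b1111011010011011 & 0b110011000001110 = 0b110011000001010 = 26122

26122


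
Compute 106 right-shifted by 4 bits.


0b1101010 >> 4 = 0b110 = 6

6


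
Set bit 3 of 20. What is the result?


20 | (1 << 3) = 20 | 8 = 28

28


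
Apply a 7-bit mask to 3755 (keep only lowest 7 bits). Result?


3755 & 127 = 43

43


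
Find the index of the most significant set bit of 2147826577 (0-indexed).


0b10000000000001010011101110010001. Highest set bit at position 31

31


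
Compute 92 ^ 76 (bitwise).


0b1011100 ^ 0b1001100 = 0b10000 = 16

16


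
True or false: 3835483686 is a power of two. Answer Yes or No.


0b11100100100111001101011000100110. Multiple bits set => No

No


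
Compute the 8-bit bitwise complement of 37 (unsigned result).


~0b100101 = 0b11011010 = 218 (8-bit unsigned)

218


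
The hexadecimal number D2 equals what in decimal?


D2 hex = 210 decimal

210


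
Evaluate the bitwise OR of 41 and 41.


0b101001 | 0b101001 = 0b101001 = 41

41


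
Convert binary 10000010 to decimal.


10000010 in decimal = 130

130


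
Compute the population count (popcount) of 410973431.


0b11000011111101111010011110111 has 20 set bits

20


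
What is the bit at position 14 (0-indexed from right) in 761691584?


0b101101011001100111110111000000, position 14 = 1

1


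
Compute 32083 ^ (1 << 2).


32083 ^ (1 << 2) = 32083 ^ 4 = 32087

32087


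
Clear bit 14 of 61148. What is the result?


61148 & ~(1 << 14) = 44764

44764


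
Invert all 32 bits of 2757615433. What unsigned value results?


2757615433 ^ 4294967295 = 1537351862

1537351862


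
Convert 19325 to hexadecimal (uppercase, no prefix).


19325 = 4B7D hex

4B7D


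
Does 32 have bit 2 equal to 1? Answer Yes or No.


0b100000, bit 2 = 0. No

No


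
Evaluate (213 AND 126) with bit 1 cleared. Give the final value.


Step 1: 213 & 126 = 84
Step 2: 84 & ~(1 << 1) = 84

84


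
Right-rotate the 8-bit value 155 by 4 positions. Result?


Rotate 0b10011011 right by 4 (8-bit) = 0b10111001 = 185

185


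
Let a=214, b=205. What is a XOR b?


214 ^ 205 = 27

27


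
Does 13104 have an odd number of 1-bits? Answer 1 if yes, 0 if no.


0b11001100110000 has 6 ones => parity 0

0


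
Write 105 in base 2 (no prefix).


105 = 1101001 in binary

1101001


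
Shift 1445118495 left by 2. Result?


0b1010110001000101100001000011111 << 2 = 0b101011000100010110000100001111100 = 5780473980

5780473980


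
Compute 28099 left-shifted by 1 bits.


0b110110111000011 << 1 = 0b1101101110000110 = 56198

56198


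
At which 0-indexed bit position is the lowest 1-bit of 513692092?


0b11110100111100101000110111100. Lowest set bit at position 2

2


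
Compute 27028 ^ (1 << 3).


27028 ^ (1 << 3) = 27028 ^ 8 = 27036

27036


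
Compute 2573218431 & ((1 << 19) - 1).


2573218431 & 524287 = 12927

12927


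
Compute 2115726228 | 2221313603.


0b1111110000110110110101110010100 | 0b10000100011001101000111001000011 = 0b11111110011111111110111111010111 = 4269797335

4269797335


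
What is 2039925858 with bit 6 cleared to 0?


2039925858 & ~(1 << 6) = 2039925794

2039925794


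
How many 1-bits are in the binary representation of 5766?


0b1011010000110 has 6 set bits

6


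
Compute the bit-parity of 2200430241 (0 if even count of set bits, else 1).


0b10000011001001111110011010100001 has 15 ones => parity 1

1


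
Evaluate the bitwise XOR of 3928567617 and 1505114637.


0b11101010001010010010111101000001 ^ 0b1011001101101100011101000001101 = 0b10110011100111110001010101001100 = 3013547340

3013547340


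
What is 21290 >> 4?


0b101001100101010 >> 4 = 0b10100110010 = 1330

1330


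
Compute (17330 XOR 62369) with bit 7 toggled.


Step 1: 17330 ^ 62369 = 45075
Step 2: 45075 ^ (1 << 7) = 45075 ^ 128 = 45203

45203


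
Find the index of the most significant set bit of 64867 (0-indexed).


0b1111110101100011. Highest set bit at position 15

15


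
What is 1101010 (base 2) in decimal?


1101010 in decimal = 106

106


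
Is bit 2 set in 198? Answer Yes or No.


0b11000110, bit 2 = 1. Yes

Yes


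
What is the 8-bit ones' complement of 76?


76 ^ 255 = 179

179


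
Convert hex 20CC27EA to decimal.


20CC27EA hex = 550250474 decimal

550250474


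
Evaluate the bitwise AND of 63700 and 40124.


0b1111100011010100 & 0b1001110010111100 = 0b1001100010010100 = 39060

39060


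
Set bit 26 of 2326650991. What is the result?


2326650991 | (1 << 26) = 2326650991 | 67108864 = 2393759855

2393759855


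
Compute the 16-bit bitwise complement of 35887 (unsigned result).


~0b1000110000101111 = 0b111001111010000 = 29648 (16-bit unsigned)

29648


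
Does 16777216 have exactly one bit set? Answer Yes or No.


0b1000000000000000000000000. Only one bit set => Yes

Yes


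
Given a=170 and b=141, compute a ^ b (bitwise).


170 ^ 141 = 39

39


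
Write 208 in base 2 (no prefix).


208 = 11010000 in binary

11010000


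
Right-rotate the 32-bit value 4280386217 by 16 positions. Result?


Rotate 0b11111111001000011000001010101001 right by 16 (32-bit) = 0b10000010101010011111111100100001 = 2192178977

2192178977


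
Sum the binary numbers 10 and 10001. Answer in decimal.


10 + 10001 = 10011 = 19

19


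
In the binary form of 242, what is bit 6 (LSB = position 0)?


0b11110010, position 6 = 1

1


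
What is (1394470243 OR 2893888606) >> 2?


Step 1: 1394470243 | 2893888606 = 4286446975
Step 2: 4286446975 >> 2 = 1071611743

1071611743


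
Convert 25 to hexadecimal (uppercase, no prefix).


25 = 19 hex

19


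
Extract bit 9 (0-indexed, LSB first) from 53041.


0b1100111100110001, position 9 = 1

1


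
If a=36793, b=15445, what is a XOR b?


36793 ^ 15445 = 46060

46060


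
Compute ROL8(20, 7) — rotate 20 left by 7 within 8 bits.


Rotate 0b10100 left by 7 (8-bit) = 0b1010 = 10

10


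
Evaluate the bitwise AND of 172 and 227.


0b10101100 & 0b11100011 = 0b10100000 = 160

160


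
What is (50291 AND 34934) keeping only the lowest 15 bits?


Step 1: 50291 & 34934 = 32882
Step 2: 32882 & 32767 = 114

114


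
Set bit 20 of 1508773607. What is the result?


1508773607 | (1 << 20) = 1508773607 | 1048576 = 1509822183

1509822183


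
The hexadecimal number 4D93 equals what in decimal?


4D93 hex = 19859 decimal

19859


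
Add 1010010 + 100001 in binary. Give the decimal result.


1010010 + 100001 = 1110011 = 115

115


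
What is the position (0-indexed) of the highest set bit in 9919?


0b10011010111111. Highest set bit at position 13

13


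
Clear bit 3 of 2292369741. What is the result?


2292369741 & ~(1 << 3) = 2292369733

2292369733


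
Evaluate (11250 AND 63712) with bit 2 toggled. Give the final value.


Step 1: 11250 & 63712 = 10464
Step 2: 10464 ^ (1 << 2) = 10464 ^ 4 = 10468

10468


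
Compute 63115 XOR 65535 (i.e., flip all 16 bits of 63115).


63115 ^ 65535 = 2420

2420


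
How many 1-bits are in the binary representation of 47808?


0b1011101011000000 has 7 set bits

7


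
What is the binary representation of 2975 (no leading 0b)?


2975 = 101110011111 in binary

101110011111


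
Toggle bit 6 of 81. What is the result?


81 ^ (1 << 6) = 81 ^ 64 = 17

17


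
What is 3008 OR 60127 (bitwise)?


0b101111000000 | 0b1110101011011111 = 0b1110101111011111 = 60383

60383


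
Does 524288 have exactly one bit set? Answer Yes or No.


0b10000000000000000000. Only one bit set => Yes

Yes


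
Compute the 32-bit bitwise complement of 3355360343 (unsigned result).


~0b11000111111111101011110001010111 = 0b111000000000010100001110101000 = 939606952 (32-bit unsigned)

939606952


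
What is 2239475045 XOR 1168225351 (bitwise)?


0b10000101011110111010110101100101 ^ 0b1000101101000011011010001000111 = 0b11000000110110100001100100100010 = 3235518754

3235518754


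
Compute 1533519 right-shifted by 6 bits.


0b101110110011001001111 >> 6 = 0b101110110011001 = 23961

23961


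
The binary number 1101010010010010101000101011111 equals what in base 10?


1101010010010010101000101011111 in decimal = 1783189855

1783189855


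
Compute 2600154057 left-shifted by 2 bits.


0b10011010111110110011001111001001 << 2 = 0b1001101011111011001100111100100100 = 10400616228

10400616228


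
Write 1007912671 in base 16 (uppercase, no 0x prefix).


1007912671 = 3C1386DF hex

3C1386DF


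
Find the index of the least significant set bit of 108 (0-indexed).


0b1101100. Lowest set bit at position 2

2


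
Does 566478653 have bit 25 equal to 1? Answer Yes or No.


0b100001110000111100011100111101, bit 25 = 0. No

No


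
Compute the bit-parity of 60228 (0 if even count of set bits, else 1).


0b1110101101000100 has 8 ones => parity 0

0


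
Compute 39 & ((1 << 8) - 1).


39 & 255 = 39

39


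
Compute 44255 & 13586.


0b1010110011011111 & 0b11010100010010 = 0b10010000010010 = 9234

9234


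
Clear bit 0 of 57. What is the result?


57 & ~(1 << 0) = 56

56


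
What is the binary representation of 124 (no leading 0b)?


124 = 1111100 in binary

1111100


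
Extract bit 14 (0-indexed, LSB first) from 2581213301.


0b10011001110110100011000001110101, position 14 = 0

0


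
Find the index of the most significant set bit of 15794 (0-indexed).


0b11110110110010. Highest set bit at position 13

13


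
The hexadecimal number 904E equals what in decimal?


904E hex = 36942 decimal

36942


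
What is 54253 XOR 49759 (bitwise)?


0b1101001111101101 ^ 0b1100001001011111 = 0b1000110110010 = 4530

4530


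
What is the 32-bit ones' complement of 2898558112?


2898558112 ^ 4294967295 = 1396409183

1396409183


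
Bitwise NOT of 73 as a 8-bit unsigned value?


~0b1001001 = 0b10110110 = 182 (8-bit unsigned)

182


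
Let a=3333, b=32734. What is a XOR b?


3333 ^ 32734 = 29403

29403


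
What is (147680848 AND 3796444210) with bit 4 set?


Step 1: 147680848 & 3796444210 = 4793360
Step 2: 4793360 | (1 << 4) = 4793360 | 16 = 4793360

4793360


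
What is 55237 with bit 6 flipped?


55237 ^ (1 << 6) = 55237 ^ 64 = 55173

55173
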